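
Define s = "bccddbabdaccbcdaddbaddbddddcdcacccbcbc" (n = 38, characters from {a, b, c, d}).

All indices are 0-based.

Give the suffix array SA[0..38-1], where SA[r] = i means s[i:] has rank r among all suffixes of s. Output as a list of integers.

[6, 9, 30, 15, 19, 5, 18, 36, 34, 0, 12, 7, 22, 37, 29, 35, 33, 11, 32, 10, 31, 1, 13, 27, 2, 8, 14, 4, 17, 21, 28, 26, 3, 16, 20, 25, 24, 23]

rank | idx | suffix
   0 |   6 | abdaccbcdaddbaddbddddcdcacccbcbc
   1 |   9 | accbcdaddbaddbddddcdcacccbcbc
   2 |  30 | acccbcbc
   3 |  15 | addbaddbddddcdcacccbcbc
   4 |  19 | addbddddcdcacccbcbc
   5 |   5 | babdaccbcdaddbaddbddddcdcacccbcbc
   6 |  18 | baddbddddcdcacccbcbc
   7 |  36 | bc
   8 |  34 | bcbc
   9 |   0 | bccddbabdaccbcdaddbaddbddddcdcacccbcbc
  10 |  12 | bcdaddbaddbddddcdcacccbcbc
  11 |   7 | bdaccbcdaddbaddbddddcdcacccbcbc
  12 |  22 | bddddcdcacccbcbc
  13 |  37 | c
  14 |  29 | cacccbcbc
  15 |  35 | cbc
  16 |  33 | cbcbc
  17 |  11 | cbcdaddbaddbddddcdcacccbcbc
  18 |  32 | ccbcbc
  19 |  10 | ccbcdaddbaddbddddcdcacccbcbc
  20 |  31 | cccbcbc
  21 |   1 | ccddbabdaccbcdaddbaddbddddcdcacccbcbc
  22 |  13 | cdaddbaddbddddcdcacccbcbc
  23 |  27 | cdcacccbcbc
  24 |   2 | cddbabdaccbcdaddbaddbddddcdcacccbcbc
  25 |   8 | daccbcdaddbaddbddddcdcacccbcbc
  26 |  14 | daddbaddbddddcdcacccbcbc
  27 |   4 | dbabdaccbcdaddbaddbddddcdcacccbcbc
  28 |  17 | dbaddbddddcdcacccbcbc
  29 |  21 | dbddddcdcacccbcbc
  30 |  28 | dcacccbcbc
  31 |  26 | dcdcacccbcbc
  32 |   3 | ddbabdaccbcdaddbaddbddddcdcacccbcbc
  33 |  16 | ddbaddbddddcdcacccbcbc
  34 |  20 | ddbddddcdcacccbcbc
  35 |  25 | ddcdcacccbcbc
  36 |  24 | dddcdcacccbcbc
  37 |  23 | ddddcdcacccbcbc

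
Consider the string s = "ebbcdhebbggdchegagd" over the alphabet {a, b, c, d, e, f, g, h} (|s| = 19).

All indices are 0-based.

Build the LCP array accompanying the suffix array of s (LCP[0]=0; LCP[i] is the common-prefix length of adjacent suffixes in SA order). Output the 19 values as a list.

[0, 0, 2, 1, 1, 0, 1, 0, 1, 1, 0, 3, 1, 0, 1, 2, 1, 0, 2]

rank | idx | suffix
   0 |  16 | agd
   1 |   1 | bbcdhebbggdchegagd
   2 |   7 | bbggdchegagd
   3 |   2 | bcdhebbggdchegagd
   4 |   8 | bggdchegagd
   5 |   3 | cdhebbggdchegagd
   6 |  12 | chegagd
   7 |  18 | d
   8 |  11 | dchegagd
   9 |   4 | dhebbggdchegagd
  10 |   0 | ebbcdhebbggdchegagd
  11 |   6 | ebbggdchegagd
  12 |  14 | egagd
  13 |  15 | gagd
  14 |  17 | gd
  15 |  10 | gdchegagd
  16 |   9 | ggdchegagd
  17 |   5 | hebbggdchegagd
  18 |  13 | hegagd

SA = [16, 1, 7, 2, 8, 3, 12, 18, 11, 4, 0, 6, 14, 15, 17, 10, 9, 5, 13]
rank  pair      lcp
   1  s[16:],s[1:]  0  ''
   2  s[1:],s[7:]  2  'bb'
   3  s[7:],s[2:]  1  'b'
   4  s[2:],s[8:]  1  'b'
   5  s[8:],s[3:]  0  ''
   6  s[3:],s[12:]  1  'c'
   7  s[12:],s[18:]  0  ''
   8  s[18:],s[11:]  1  'd'
   9  s[11:],s[4:]  1  'd'
  10  s[4:],s[0:]  0  ''
  11  s[0:],s[6:]  3  'ebb'
  12  s[6:],s[14:]  1  'e'
  13  s[14:],s[15:]  0  ''
  14  s[15:],s[17:]  1  'g'
  15  s[17:],s[10:]  2  'gd'
  16  s[10:],s[9:]  1  'g'
  17  s[9:],s[5:]  0  ''
  18  s[5:],s[13:]  2  'he'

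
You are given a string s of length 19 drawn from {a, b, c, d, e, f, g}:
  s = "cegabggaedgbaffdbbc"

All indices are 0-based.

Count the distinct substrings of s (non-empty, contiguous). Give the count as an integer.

rank→(start, suffix):
  0 → (3, 'abggaedgbaffdbbc')
  1 → (7, 'aedgbaffdbbc')
  2 → (12, 'affdbbc')
  3 → (11, 'baffdbbc')
  4 → (16, 'bbc')
  5 → (17, 'bc')
  6 → (4, 'bggaedgbaffdbbc')
  7 → (18, 'c')
  8 → (0, 'cegabggaedgbaffdbbc')
  9 → (15, 'dbbc')
  10 → (9, 'dgbaffdbbc')
  11 → (8, 'edgbaffdbbc')
  12 → (1, 'egabggaedgbaffdbbc')
  13 → (14, 'fdbbc')
  14 → (13, 'ffdbbc')
  15 → (2, 'gabggaedgbaffdbbc')
  16 → (6, 'gaedgbaffdbbc')
  17 → (10, 'gbaffdbbc')
  18 → (5, 'ggaedgbaffdbbc')

SA = [3, 7, 12, 11, 16, 17, 4, 18, 0, 15, 9, 8, 1, 14, 13, 2, 6, 10, 5]
i: (SA[i-1],SA[i]) lcp shared
  1: (3,7) 1 'a'
  2: (7,12) 1 'a'
  3: (12,11) 0 ''
  4: (11,16) 1 'b'
  5: (16,17) 1 'b'
  6: (17,4) 1 'b'
  7: (4,18) 0 ''
  8: (18,0) 1 'c'
  9: (0,15) 0 ''
  10: (15,9) 1 'd'
  11: (9,8) 0 ''
  12: (8,1) 1 'e'
  13: (1,14) 0 ''
  14: (14,13) 1 'f'
  15: (13,2) 0 ''
  16: (2,6) 2 'ga'
  17: (6,10) 1 'g'
  18: (10,5) 1 'g'

n(n+1)/2 = 19·20/2 = 190
Σ LCP = 0 + 1 + 1 + 0 + 1 + 1 + 1 + 0 + 1 + 0 + 1 + 0 + 1 + 0 + 1 + 0 + 2 + 1 + 1 = 13
distinct = 190 − 13 = 177

177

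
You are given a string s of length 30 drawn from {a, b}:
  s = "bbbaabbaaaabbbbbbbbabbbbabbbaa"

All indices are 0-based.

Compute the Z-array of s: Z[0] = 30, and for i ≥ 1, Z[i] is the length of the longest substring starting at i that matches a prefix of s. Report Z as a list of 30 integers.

Z[0]=30
i=1: fresh scan; Z[1]=2 grow→box=[1,3)
i=2: min(r-i=1, Z[1]=2)=1; Z[2]=1
i=3: fresh scan; Z[3]=0
i=4: fresh scan; Z[4]=0
i=5: fresh scan; Z[5]=2 grow→box=[5,7)
i=6: min(r-i=1, Z[1]=2)=1; Z[6]=1
i=7: fresh scan; Z[7]=0
i=8: fresh scan; Z[8]=0
i=9: fresh scan; Z[9]=0
i=10: fresh scan; Z[10]=0
i=11: fresh scan; Z[11]=3 grow→box=[11,14)
i=12: min(r-i=2, Z[1]=2)=2; Z[12]=3 grow→box=[12,15)
i=13: min(r-i=2, Z[1]=2)=2; Z[13]=3 grow→box=[13,16)
i=14: min(r-i=2, Z[1]=2)=2; Z[14]=3 grow→box=[14,17)
i=15: min(r-i=2, Z[1]=2)=2; Z[15]=3 grow→box=[15,18)
i=16: min(r-i=2, Z[1]=2)=2; Z[16]=4 grow→box=[16,20)
i=17: min(r-i=3, Z[1]=2)=2; Z[17]=2
i=18: min(r-i=2, Z[2]=1)=1; Z[18]=1
i=19: min(r-i=1, Z[3]=0)=0; Z[19]=0
i=20: fresh scan; Z[20]=3 grow→box=[20,23)
i=21: min(r-i=2, Z[1]=2)=2; Z[21]=4 grow→box=[21,25)
i=22: min(r-i=3, Z[1]=2)=2; Z[22]=2
i=23: min(r-i=2, Z[2]=1)=1; Z[23]=1
i=24: min(r-i=1, Z[3]=0)=0; Z[24]=0
i=25: fresh scan; Z[25]=5 grow→box=[25,30)
i=26: min(r-i=4, Z[1]=2)=2; Z[26]=2
i=27: min(r-i=3, Z[2]=1)=1; Z[27]=1
i=28: min(r-i=2, Z[3]=0)=0; Z[28]=0
i=29: min(r-i=1, Z[4]=0)=0; Z[29]=0

[30, 2, 1, 0, 0, 2, 1, 0, 0, 0, 0, 3, 3, 3, 3, 3, 4, 2, 1, 0, 3, 4, 2, 1, 0, 5, 2, 1, 0, 0]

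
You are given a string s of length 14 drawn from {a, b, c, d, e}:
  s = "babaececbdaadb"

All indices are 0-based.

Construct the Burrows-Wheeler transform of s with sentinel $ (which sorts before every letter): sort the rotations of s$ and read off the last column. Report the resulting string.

bdbabd$aceebaca

rank  rotation         last
    0  $babaececbdaadb  b
    1  aadb$babaececbd  d
    2  abaececbdaadb$b  b
    3  adb$babaececbda  a
    4  aececbdaadb$bab  b
    5  b$babaececbdaad  d
    6  babaececbdaadb$  $
    7  baececbdaadb$ba  a
    8  bdaadb$babaecec  c
    9  cbdaadb$babaece  e
   10  cecbdaadb$babae  e
   11  daadb$babaececb  b
   12  db$babaececbdaa  a
   13  ecbdaadb$babaec  c
   14  ececbdaadb$baba  a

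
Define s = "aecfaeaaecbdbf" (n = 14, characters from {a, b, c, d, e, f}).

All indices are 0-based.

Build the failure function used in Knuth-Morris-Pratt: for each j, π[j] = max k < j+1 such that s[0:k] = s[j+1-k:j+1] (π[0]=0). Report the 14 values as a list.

[0, 0, 0, 0, 1, 2, 1, 1, 2, 3, 0, 0, 0, 0]

π[0] = 0
j=1 s[j]='e': π[1]=0 (border '')
j=2 s[j]='c': π[2]=0 (border '')
j=3 s[j]='f': π[3]=0 (border '')
j=4 s[j]='a': π[4]=1 (border 'a')
j=5 s[j]='e': π[5]=2 (border 'ae')
j=6 s[j]='a': k: 2→0; π[6]=1 (border 'a')
j=7 s[j]='a': k: 1→0; π[7]=1 (border 'a')
j=8 s[j]='e': π[8]=2 (border 'ae')
j=9 s[j]='c': π[9]=3 (border 'aec')
j=10 s[j]='b': k: 3→0; π[10]=0 (border '')
j=11 s[j]='d': π[11]=0 (border '')
j=12 s[j]='b': π[12]=0 (border '')
j=13 s[j]='f': π[13]=0 (border '')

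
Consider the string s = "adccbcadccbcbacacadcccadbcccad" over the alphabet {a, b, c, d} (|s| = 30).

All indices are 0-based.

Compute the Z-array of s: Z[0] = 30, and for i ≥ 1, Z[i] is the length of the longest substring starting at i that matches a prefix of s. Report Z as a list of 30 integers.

Z[0]=30
i=1: outside box; Z[1]=0
i=2: outside box; Z[2]=0
i=3: outside box; Z[3]=0
i=4: outside box; Z[4]=0
i=5: outside box; Z[5]=0
i=6: outside box; Z[6]=6 grow→box=[6,12)
i=7: min(r-i=5, Z[1]=0)=0; Z[7]=0
i=8: min(r-i=4, Z[2]=0)=0; Z[8]=0
i=9: min(r-i=3, Z[3]=0)=0; Z[9]=0
i=10: min(r-i=2, Z[4]=0)=0; Z[10]=0
i=11: min(r-i=1, Z[5]=0)=0; Z[11]=0
i=12: outside box; Z[12]=0
i=13: outside box; Z[13]=1 grow→box=[13,14)
i=14: outside box; Z[14]=0
i=15: outside box; Z[15]=1 grow→box=[15,16)
i=16: outside box; Z[16]=0
i=17: outside box; Z[17]=4 grow→box=[17,21)
i=18: min(r-i=3, Z[1]=0)=0; Z[18]=0
i=19: min(r-i=2, Z[2]=0)=0; Z[19]=0
i=20: min(r-i=1, Z[3]=0)=0; Z[20]=0
i=21: outside box; Z[21]=0
i=22: outside box; Z[22]=2 grow→box=[22,24)
i=23: min(r-i=1, Z[1]=0)=0; Z[23]=0
i=24: outside box; Z[24]=0
i=25: outside box; Z[25]=0
i=26: outside box; Z[26]=0
i=27: outside box; Z[27]=0
i=28: outside box; Z[28]=2 grow→box=[28,30)
i=29: min(r-i=1, Z[1]=0)=0; Z[29]=0

[30, 0, 0, 0, 0, 0, 6, 0, 0, 0, 0, 0, 0, 1, 0, 1, 0, 4, 0, 0, 0, 0, 2, 0, 0, 0, 0, 0, 2, 0]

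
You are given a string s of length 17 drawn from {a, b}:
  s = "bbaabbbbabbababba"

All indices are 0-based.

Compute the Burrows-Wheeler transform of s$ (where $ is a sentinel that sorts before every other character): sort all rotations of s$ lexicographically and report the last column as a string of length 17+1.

abbbbbabbbaba$abba

rank  rotation            last
    0  $bbaabbbbabbababba  a
    1  a$bbaabbbbabbababb  b
    2  aabbbbabbababba$bb  b
    3  ababba$bbaabbbbabb  b
    4  abba$bbaabbbbabbab  b
    5  abbababba$bbaabbbb  b
    6  abbbbabbababba$bba  a
    7  ba$bbaabbbbabbabab  b
    8  baabbbbabbababba$b  b
    9  bababba$bbaabbbbab  b
   10  babba$bbaabbbbabba  a
   11  babbababba$bbaabbb  b
   12  bba$bbaabbbbabbaba  a
   13  bbaabbbbabbababba$  $
   14  bbababba$bbaabbbba  a
   15  bbabbababba$bbaabb  b
   16  bbbabbababba$bbaab  b
   17  bbbbabbababba$bbaa  a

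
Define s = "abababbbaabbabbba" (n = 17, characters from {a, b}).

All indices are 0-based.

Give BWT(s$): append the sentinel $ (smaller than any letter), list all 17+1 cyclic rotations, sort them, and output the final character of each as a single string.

abb$babbbbababbaaa

rank  rotation            last
    0  $abababbbaabbabbba  a
    1  a$abababbbaabbabbb  b
    2  aabbabbba$abababbb  b
    3  abababbbaabbabbba$  $
    4  ababbbaabbabbba$ab  b
    5  abbabbba$abababbba  a
    6  abbba$abababbbaabb  b
    7  abbbaabbabbba$abab  b
    8  ba$abababbbaabbabb  b
    9  baabbabbba$abababb  b
   10  bababbbaabbabbba$a  a
   11  babbba$abababbbaab  b
   12  babbbaabbabbba$aba  a
   13  bba$abababbbaabbab  b
   14  bbaabbabbba$ababab  b
   15  bbabbba$abababbbaa  a
   16  bbba$abababbbaabba  a
   17  bbbaabbabbba$ababa  a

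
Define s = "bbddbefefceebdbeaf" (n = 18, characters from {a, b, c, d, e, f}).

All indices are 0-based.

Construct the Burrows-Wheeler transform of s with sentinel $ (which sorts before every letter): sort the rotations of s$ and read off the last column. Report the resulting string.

rank  rotation             last
    0  $bbddbefefceebdbeaf  f
    1  af$bbddbefefceebdbe  e
    2  bbddbefefceebdbeaf$  $
    3  bdbeaf$bbddbefefcee  e
    4  bddbefefceebdbeaf$b  b
    5  beaf$bbddbefefceebd  d
    6  befefceebdbeaf$bbdd  d
    7  ceebdbeaf$bbddbefef  f
    8  dbeaf$bbddbefefceeb  b
    9  dbefefceebdbeaf$bbd  d
   10  ddbefefceebdbeaf$bb  b
   11  eaf$bbddbefefceebdb  b
   12  ebdbeaf$bbddbefefce  e
   13  eebdbeaf$bbddbefefc  c
   14  efceebdbeaf$bbddbef  f
   15  efefceebdbeaf$bbddb  b
   16  f$bbddbefefceebdbea  a
   17  fceebdbeaf$bbddbefe  e
   18  fefceebdbeaf$bbddbe  e

fe$ebddfbdbbecfbaee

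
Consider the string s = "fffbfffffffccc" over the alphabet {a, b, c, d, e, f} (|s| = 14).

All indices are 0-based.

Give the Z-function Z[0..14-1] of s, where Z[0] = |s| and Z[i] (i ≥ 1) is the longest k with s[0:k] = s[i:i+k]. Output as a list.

[14, 2, 1, 0, 3, 3, 3, 3, 3, 2, 1, 0, 0, 0]

Z[0]=14
i=1: fresh scan; Z[1]=2 extend→box=[1,3)
i=2: min(r-i=1, Z[1]=2)=1; Z[2]=1
i=3: fresh scan; Z[3]=0
i=4: fresh scan; Z[4]=3 extend→box=[4,7)
i=5: min(r-i=2, Z[1]=2)=2; Z[5]=3 extend→box=[5,8)
i=6: min(r-i=2, Z[1]=2)=2; Z[6]=3 extend→box=[6,9)
i=7: min(r-i=2, Z[1]=2)=2; Z[7]=3 extend→box=[7,10)
i=8: min(r-i=2, Z[1]=2)=2; Z[8]=3 extend→box=[8,11)
i=9: min(r-i=2, Z[1]=2)=2; Z[9]=2
i=10: min(r-i=1, Z[2]=1)=1; Z[10]=1
i=11: fresh scan; Z[11]=0
i=12: fresh scan; Z[12]=0
i=13: fresh scan; Z[13]=0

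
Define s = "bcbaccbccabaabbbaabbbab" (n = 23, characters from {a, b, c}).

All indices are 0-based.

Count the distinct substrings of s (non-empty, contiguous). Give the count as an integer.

rank | idx | suffix
   0 |  11 | aabbbaabbbab
   1 |  16 | aabbbab
   2 |  21 | ab
   3 |   9 | abaabbbaabbbab
   4 |  12 | abbbaabbbab
   5 |  17 | abbbab
   6 |   3 | accbccabaabbbaabbbab
   7 |  22 | b
   8 |  10 | baabbbaabbbab
   9 |  15 | baabbbab
  10 |  20 | bab
  11 |   2 | baccbccabaabbbaabbbab
  12 |  14 | bbaabbbab
  13 |  19 | bbab
  14 |  13 | bbbaabbbab
  15 |  18 | bbbab
  16 |   0 | bcbaccbccabaabbbaabbbab
  17 |   6 | bccabaabbbaabbbab
  18 |   8 | cabaabbbaabbbab
  19 |   1 | cbaccbccabaabbbaabbbab
  20 |   5 | cbccabaabbbaabbbab
  21 |   7 | ccabaabbbaabbbab
  22 |   4 | ccbccabaabbbaabbbab

SA = [11, 16, 21, 9, 12, 17, 3, 22, 10, 15, 20, 2, 14, 19, 13, 18, 0, 6, 8, 1, 5, 7, 4]
[i] adj suffixes → lcp
  [1] 11/16 → 6 ('aabbba')
  [2] 16/21 → 1 ('a')
  [3] 21/9 → 2 ('ab')
  [4] 9/12 → 2 ('ab')
  [5] 12/17 → 5 ('abbba')
  [6] 17/3 → 1 ('a')
  [7] 3/22 → 0 ('')
  [8] 22/10 → 1 ('b')
  [9] 10/15 → 7 ('baabbba')
  [10] 15/20 → 2 ('ba')
  [11] 20/2 → 2 ('ba')
  [12] 2/14 → 1 ('b')
  [13] 14/19 → 3 ('bba')
  [14] 19/13 → 2 ('bb')
  [15] 13/18 → 4 ('bbba')
  [16] 18/0 → 1 ('b')
  [17] 0/6 → 2 ('bc')
  [18] 6/8 → 0 ('')
  [19] 8/1 → 1 ('c')
  [20] 1/5 → 2 ('cb')
  [21] 5/7 → 1 ('c')
  [22] 7/4 → 2 ('cc')

n(n+1)/2 = 23·24/2 = 276
Σ LCP = 0 + 6 + 1 + 2 + 2 + 5 + 1 + 0 + 1 + 7 + 2 + 2 + 1 + 3 + 2 + 4 + 1 + 2 + 0 + 1 + 2 + 1 + 2 = 48
distinct = 276 − 48 = 228

228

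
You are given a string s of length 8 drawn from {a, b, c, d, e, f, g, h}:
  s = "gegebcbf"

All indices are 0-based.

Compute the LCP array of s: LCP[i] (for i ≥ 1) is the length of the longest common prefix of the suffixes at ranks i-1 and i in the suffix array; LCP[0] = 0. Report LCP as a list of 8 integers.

rank | idx | suffix
   0 |   4 | bcbf
   1 |   6 | bf
   2 |   5 | cbf
   3 |   3 | ebcbf
   4 |   1 | egebcbf
   5 |   7 | f
   6 |   2 | gebcbf
   7 |   0 | gegebcbf

SA = [4, 6, 5, 3, 1, 7, 2, 0]
rank  pair      lcp
   1  s[4:],s[6:]  1  'b'
   2  s[6:],s[5:]  0  ''
   3  s[5:],s[3:]  0  ''
   4  s[3:],s[1:]  1  'e'
   5  s[1:],s[7:]  0  ''
   6  s[7:],s[2:]  0  ''
   7  s[2:],s[0:]  2  'ge'

[0, 1, 0, 0, 1, 0, 0, 2]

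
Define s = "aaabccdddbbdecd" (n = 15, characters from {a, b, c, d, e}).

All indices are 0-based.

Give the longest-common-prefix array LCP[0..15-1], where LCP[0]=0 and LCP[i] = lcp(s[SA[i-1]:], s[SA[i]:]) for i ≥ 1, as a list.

[0, 2, 1, 0, 1, 1, 0, 1, 2, 0, 1, 1, 2, 1, 0]

rank | idx | suffix
   0 |   0 | aaabccdddbbdecd
   1 |   1 | aabccdddbbdecd
   2 |   2 | abccdddbbdecd
   3 |   9 | bbdecd
   4 |   3 | bccdddbbdecd
   5 |  10 | bdecd
   6 |   4 | ccdddbbdecd
   7 |  13 | cd
   8 |   5 | cdddbbdecd
   9 |  14 | d
  10 |   8 | dbbdecd
  11 |   7 | ddbbdecd
  12 |   6 | dddbbdecd
  13 |  11 | decd
  14 |  12 | ecd

SA = [0, 1, 2, 9, 3, 10, 4, 13, 5, 14, 8, 7, 6, 11, 12]
[i] adj suffixes → lcp
  [1] 0/1 → 2 ('aa')
  [2] 1/2 → 1 ('a')
  [3] 2/9 → 0 ('')
  [4] 9/3 → 1 ('b')
  [5] 3/10 → 1 ('b')
  [6] 10/4 → 0 ('')
  [7] 4/13 → 1 ('c')
  [8] 13/5 → 2 ('cd')
  [9] 5/14 → 0 ('')
  [10] 14/8 → 1 ('d')
  [11] 8/7 → 1 ('d')
  [12] 7/6 → 2 ('dd')
  [13] 6/11 → 1 ('d')
  [14] 11/12 → 0 ('')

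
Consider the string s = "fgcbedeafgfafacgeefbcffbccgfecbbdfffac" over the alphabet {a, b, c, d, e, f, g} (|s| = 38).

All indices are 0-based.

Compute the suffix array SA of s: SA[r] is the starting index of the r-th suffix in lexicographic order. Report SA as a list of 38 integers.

rank→(start, suffix):
  0 → (36, 'ac')
  1 → (13, 'acgeefbcffbccgfecbbdfffac')
  2 → (11, 'afacgeefbcffbccgfecbbdfffac')
  3 → (7, 'afgfafacgeefbcffbccgfecbbdfffac')
  4 → (30, 'bbdfffac')
  5 → (23, 'bccgfecbbdfffac')
  6 → (19, 'bcffbccgfecbbdfffac')
  7 → (31, 'bdfffac')
  8 → (3, 'bedeafgfafacgeefbcffbccgfecbbdfffac')
  9 → (37, 'c')
  10 → (29, 'cbbdfffac')
  11 → (2, 'cbedeafgfafacgeefbcffbccgfecbbdfffac')
  12 → (24, 'ccgfecbbdfffac')
  13 → (20, 'cffbccgfecbbdfffac')
  14 → (14, 'cgeefbcffbccgfecbbdfffac')
  15 → (25, 'cgfecbbdfffac')
  16 → (5, 'deafgfafacgeefbcffbccgfecbbdfffac')
  17 → (32, 'dfffac')
  18 → (6, 'eafgfafacgeefbcffbccgfecbbdfffac')
  19 → (28, 'ecbbdfffac')
  20 → (4, 'edeafgfafacgeefbcffbccgfecbbdfffac')
  21 → (16, 'eefbcffbccgfecbbdfffac')
  22 → (17, 'efbcffbccgfecbbdfffac')
  23 → (35, 'fac')
  24 → (12, 'facgeefbcffbccgfecbbdfffac')
  25 → (10, 'fafacgeefbcffbccgfecbbdfffac')
  26 → (22, 'fbccgfecbbdfffac')
  27 → (18, 'fbcffbccgfecbbdfffac')
  28 → (27, 'fecbbdfffac')
  29 → (34, 'ffac')
  30 → (21, 'ffbccgfecbbdfffac')
  31 → (33, 'fffac')
  32 → (0, 'fgcbedeafgfafacgeefbcffbccgfecbbdfffac')
  33 → (8, 'fgfafacgeefbcffbccgfecbbdfffac')
  34 → (1, 'gcbedeafgfafacgeefbcffbccgfecbbdfffac')
  35 → (15, 'geefbcffbccgfecbbdfffac')
  36 → (9, 'gfafacgeefbcffbccgfecbbdfffac')
  37 → (26, 'gfecbbdfffac')

[36, 13, 11, 7, 30, 23, 19, 31, 3, 37, 29, 2, 24, 20, 14, 25, 5, 32, 6, 28, 4, 16, 17, 35, 12, 10, 22, 18, 27, 34, 21, 33, 0, 8, 1, 15, 9, 26]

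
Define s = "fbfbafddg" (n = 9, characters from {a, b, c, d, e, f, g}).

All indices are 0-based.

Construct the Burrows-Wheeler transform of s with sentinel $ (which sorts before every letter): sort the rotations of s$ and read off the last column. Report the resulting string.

rank  rotation    last
    0  $fbfbafddg  g
    1  afddg$fbfb  b
    2  bafddg$fbf  f
    3  bfbafddg$f  f
    4  ddg$fbfbaf  f
    5  dg$fbfbafd  d
    6  fbafddg$fb  b
    7  fbfbafddg$  $
    8  fddg$fbfba  a
    9  g$fbfbafdd  d

gbfffdb$ad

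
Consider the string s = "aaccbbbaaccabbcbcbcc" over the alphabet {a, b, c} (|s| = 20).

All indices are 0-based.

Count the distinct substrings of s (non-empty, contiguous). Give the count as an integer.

177

rank | idx | suffix
   0 |   7 | aaccabbcbcbcc
   1 |   0 | aaccbbbaaccabbcbcbcc
   2 |  11 | abbcbcbcc
   3 |   8 | accabbcbcbcc
   4 |   1 | accbbbaaccabbcbcbcc
   5 |   6 | baaccabbcbcbcc
   6 |   5 | bbaaccabbcbcbcc
   7 |   4 | bbbaaccabbcbcbcc
   8 |  12 | bbcbcbcc
   9 |  13 | bcbcbcc
  10 |  15 | bcbcc
  11 |  17 | bcc
  12 |  19 | c
  13 |  10 | cabbcbcbcc
  14 |   3 | cbbbaaccabbcbcbcc
  15 |  14 | cbcbcc
  16 |  16 | cbcc
  17 |  18 | cc
  18 |   9 | ccabbcbcbcc
  19 |   2 | ccbbbaaccabbcbcbcc

SA = [7, 0, 11, 8, 1, 6, 5, 4, 12, 13, 15, 17, 19, 10, 3, 14, 16, 18, 9, 2]
i: (SA[i-1],SA[i]) lcp shared
  1: (7,0) 4 'aacc'
  2: (0,11) 1 'a'
  3: (11,8) 1 'a'
  4: (8,1) 3 'acc'
  5: (1,6) 0 ''
  6: (6,5) 1 'b'
  7: (5,4) 2 'bb'
  8: (4,12) 2 'bb'
  9: (12,13) 1 'b'
  10: (13,15) 4 'bcbc'
  11: (15,17) 2 'bc'
  12: (17,19) 0 ''
  13: (19,10) 1 'c'
  14: (10,3) 1 'c'
  15: (3,14) 2 'cb'
  16: (14,16) 3 'cbc'
  17: (16,18) 1 'c'
  18: (18,9) 2 'cc'
  19: (9,2) 2 'cc'

n(n+1)/2 = 20·21/2 = 210
Σ LCP = 0 + 4 + 1 + 1 + 3 + 0 + 1 + 2 + 2 + 1 + 4 + 2 + 0 + 1 + 1 + 2 + 3 + 1 + 2 + 2 = 33
distinct = 210 − 33 = 177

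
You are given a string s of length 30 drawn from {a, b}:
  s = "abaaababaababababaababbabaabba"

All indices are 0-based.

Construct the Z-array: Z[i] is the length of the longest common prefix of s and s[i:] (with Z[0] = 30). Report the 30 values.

[30, 0, 1, 1, 3, 0, 4, 0, 1, 3, 0, 3, 0, 3, 0, 4, 0, 1, 3, 0, 2, 0, 0, 4, 0, 1, 2, 0, 0, 1]

Z[0]=30
i=1: outside box; Z[1]=0
i=2: outside box; Z[2]=1 scan→box=[2,3)
i=3: outside box; Z[3]=1 scan→box=[3,4)
i=4: outside box; Z[4]=3 scan→box=[4,7)
i=5: min(r-i=2, Z[1]=0)=0; Z[5]=0
i=6: min(r-i=1, Z[2]=1)=1; Z[6]=4 scan→box=[6,10)
i=7: min(r-i=3, Z[1]=0)=0; Z[7]=0
i=8: min(r-i=2, Z[2]=1)=1; Z[8]=1
i=9: min(r-i=1, Z[3]=1)=1; Z[9]=3 scan→box=[9,12)
i=10: min(r-i=2, Z[1]=0)=0; Z[10]=0
i=11: min(r-i=1, Z[2]=1)=1; Z[11]=3 scan→box=[11,14)
i=12: min(r-i=2, Z[1]=0)=0; Z[12]=0
i=13: min(r-i=1, Z[2]=1)=1; Z[13]=3 scan→box=[13,16)
i=14: min(r-i=2, Z[1]=0)=0; Z[14]=0
i=15: min(r-i=1, Z[2]=1)=1; Z[15]=4 scan→box=[15,19)
i=16: min(r-i=3, Z[1]=0)=0; Z[16]=0
i=17: min(r-i=2, Z[2]=1)=1; Z[17]=1
i=18: min(r-i=1, Z[3]=1)=1; Z[18]=3 scan→box=[18,21)
i=19: min(r-i=2, Z[1]=0)=0; Z[19]=0
i=20: min(r-i=1, Z[2]=1)=1; Z[20]=2 scan→box=[20,22)
i=21: min(r-i=1, Z[1]=0)=0; Z[21]=0
i=22: outside box; Z[22]=0
i=23: outside box; Z[23]=4 scan→box=[23,27)
i=24: min(r-i=3, Z[1]=0)=0; Z[24]=0
i=25: min(r-i=2, Z[2]=1)=1; Z[25]=1
i=26: min(r-i=1, Z[3]=1)=1; Z[26]=2 scan→box=[26,28)
i=27: min(r-i=1, Z[1]=0)=0; Z[27]=0
i=28: outside box; Z[28]=0
i=29: outside box; Z[29]=1 scan→box=[29,30)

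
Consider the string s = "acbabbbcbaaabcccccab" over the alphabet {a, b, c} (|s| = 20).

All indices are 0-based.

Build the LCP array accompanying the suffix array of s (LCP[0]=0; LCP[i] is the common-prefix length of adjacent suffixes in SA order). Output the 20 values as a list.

sorted suffixes:
  #0 SA[0]=9  'aaabcccccab'
  #1 SA[1]=10  'aabcccccab'
  #2 SA[2]=18  'ab'
  #3 SA[3]=3  'abbbcbaaabcccccab'
  #4 SA[4]=11  'abcccccab'
  #5 SA[5]=0  'acbabbbcbaaabcccccab'
  #6 SA[6]=19  'b'
  #7 SA[7]=8  'baaabcccccab'
  #8 SA[8]=2  'babbbcbaaabcccccab'
  #9 SA[9]=4  'bbbcbaaabcccccab'
  #10 SA[10]=5  'bbcbaaabcccccab'
  #11 SA[11]=6  'bcbaaabcccccab'
  #12 SA[12]=12  'bcccccab'
  #13 SA[13]=17  'cab'
  #14 SA[14]=7  'cbaaabcccccab'
  #15 SA[15]=1  'cbabbbcbaaabcccccab'
  #16 SA[16]=16  'ccab'
  #17 SA[17]=15  'cccab'
  #18 SA[18]=14  'ccccab'
  #19 SA[19]=13  'cccccab'

SA = [9, 10, 18, 3, 11, 0, 19, 8, 2, 4, 5, 6, 12, 17, 7, 1, 16, 15, 14, 13]
i: (SA[i-1],SA[i]) lcp shared
  1: (9,10) 2 'aa'
  2: (10,18) 1 'a'
  3: (18,3) 2 'ab'
  4: (3,11) 2 'ab'
  5: (11,0) 1 'a'
  6: (0,19) 0 ''
  7: (19,8) 1 'b'
  8: (8,2) 2 'ba'
  9: (2,4) 1 'b'
  10: (4,5) 2 'bb'
  11: (5,6) 1 'b'
  12: (6,12) 2 'bc'
  13: (12,17) 0 ''
  14: (17,7) 1 'c'
  15: (7,1) 3 'cba'
  16: (1,16) 1 'c'
  17: (16,15) 2 'cc'
  18: (15,14) 3 'ccc'
  19: (14,13) 4 'cccc'

[0, 2, 1, 2, 2, 1, 0, 1, 2, 1, 2, 1, 2, 0, 1, 3, 1, 2, 3, 4]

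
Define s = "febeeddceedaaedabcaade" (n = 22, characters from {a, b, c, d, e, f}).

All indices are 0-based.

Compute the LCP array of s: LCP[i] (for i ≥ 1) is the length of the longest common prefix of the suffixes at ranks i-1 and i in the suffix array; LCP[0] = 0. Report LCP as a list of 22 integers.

[0, 2, 1, 1, 1, 0, 1, 0, 1, 0, 2, 1, 1, 1, 0, 1, 1, 3, 2, 1, 3, 0]

rank | idx | suffix
   0 |  18 | aade
   1 |  11 | aaedabcaade
   2 |  15 | abcaade
   3 |  19 | ade
   4 |  12 | aedabcaade
   5 |  16 | bcaade
   6 |   2 | beeddceedaaedabcaade
   7 |  17 | caade
   8 |   7 | ceedaaedabcaade
   9 |  10 | daaedabcaade
  10 |  14 | dabcaade
  11 |   6 | dceedaaedabcaade
  12 |   5 | ddceedaaedabcaade
  13 |  20 | de
  14 |  21 | e
  15 |   1 | ebeeddceedaaedabcaade
  16 |   9 | edaaedabcaade
  17 |  13 | edabcaade
  18 |   4 | eddceedaaedabcaade
  19 |   8 | eedaaedabcaade
  20 |   3 | eeddceedaaedabcaade
  21 |   0 | febeeddceedaaedabcaade

SA = [18, 11, 15, 19, 12, 16, 2, 17, 7, 10, 14, 6, 5, 20, 21, 1, 9, 13, 4, 8, 3, 0]
rank  pair      lcp
   1  s[18:],s[11:]  2  'aa'
   2  s[11:],s[15:]  1  'a'
   3  s[15:],s[19:]  1  'a'
   4  s[19:],s[12:]  1  'a'
   5  s[12:],s[16:]  0  ''
   6  s[16:],s[2:]  1  'b'
   7  s[2:],s[17:]  0  ''
   8  s[17:],s[7:]  1  'c'
   9  s[7:],s[10:]  0  ''
  10  s[10:],s[14:]  2  'da'
  11  s[14:],s[6:]  1  'd'
  12  s[6:],s[5:]  1  'd'
  13  s[5:],s[20:]  1  'd'
  14  s[20:],s[21:]  0  ''
  15  s[21:],s[1:]  1  'e'
  16  s[1:],s[9:]  1  'e'
  17  s[9:],s[13:]  3  'eda'
  18  s[13:],s[4:]  2  'ed'
  19  s[4:],s[8:]  1  'e'
  20  s[8:],s[3:]  3  'eed'
  21  s[3:],s[0:]  0  ''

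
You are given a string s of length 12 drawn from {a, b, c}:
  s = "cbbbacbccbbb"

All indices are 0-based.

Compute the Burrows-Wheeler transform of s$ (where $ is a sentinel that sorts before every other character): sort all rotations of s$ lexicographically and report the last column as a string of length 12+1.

bbbbbbcccc$ab

rank  rotation       last
    0  $cbbbacbccbbb  b
    1  acbccbbb$cbbb  b
    2  b$cbbbacbccbb  b
    3  bacbccbbb$cbb  b
    4  bb$cbbbacbccb  b
    5  bbacbccbbb$cb  b
    6  bbb$cbbbacbcc  c
    7  bbbacbccbbb$c  c
    8  bccbbb$cbbbac  c
    9  cbbb$cbbbacbc  c
   10  cbbbacbccbbb$  $
   11  cbccbbb$cbbba  a
   12  ccbbb$cbbbacb  b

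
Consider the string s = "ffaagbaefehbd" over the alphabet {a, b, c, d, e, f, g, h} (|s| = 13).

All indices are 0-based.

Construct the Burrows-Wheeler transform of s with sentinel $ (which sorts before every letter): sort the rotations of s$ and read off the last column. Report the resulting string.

dfbaghbaffe$ae

rank  rotation        last
    0  $ffaagbaefehbd  d
    1  aagbaefehbd$ff  f
    2  aefehbd$ffaagb  b
    3  agbaefehbd$ffa  a
    4  baefehbd$ffaag  g
    5  bd$ffaagbaefeh  h
    6  d$ffaagbaefehb  b
    7  efehbd$ffaagba  a
    8  ehbd$ffaagbaef  f
    9  faagbaefehbd$f  f
   10  fehbd$ffaagbae  e
   11  ffaagbaefehbd$  $
   12  gbaefehbd$ffaa  a
   13  hbd$ffaagbaefe  e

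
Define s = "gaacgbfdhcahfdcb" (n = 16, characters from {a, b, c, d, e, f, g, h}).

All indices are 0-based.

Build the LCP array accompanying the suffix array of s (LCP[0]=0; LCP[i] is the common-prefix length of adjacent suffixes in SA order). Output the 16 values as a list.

[0, 1, 1, 0, 1, 0, 1, 1, 0, 1, 0, 2, 0, 1, 0, 1]

rank→(start, suffix):
  0 → (1, 'aacgbfdhcahfdcb')
  1 → (2, 'acgbfdhcahfdcb')
  2 → (10, 'ahfdcb')
  3 → (15, 'b')
  4 → (5, 'bfdhcahfdcb')
  5 → (9, 'cahfdcb')
  6 → (14, 'cb')
  7 → (3, 'cgbfdhcahfdcb')
  8 → (13, 'dcb')
  9 → (7, 'dhcahfdcb')
  10 → (12, 'fdcb')
  11 → (6, 'fdhcahfdcb')
  12 → (0, 'gaacgbfdhcahfdcb')
  13 → (4, 'gbfdhcahfdcb')
  14 → (8, 'hcahfdcb')
  15 → (11, 'hfdcb')

SA = [1, 2, 10, 15, 5, 9, 14, 3, 13, 7, 12, 6, 0, 4, 8, 11]
[i] adj suffixes → lcp
  [1] 1/2 → 1 ('a')
  [2] 2/10 → 1 ('a')
  [3] 10/15 → 0 ('')
  [4] 15/5 → 1 ('b')
  [5] 5/9 → 0 ('')
  [6] 9/14 → 1 ('c')
  [7] 14/3 → 1 ('c')
  [8] 3/13 → 0 ('')
  [9] 13/7 → 1 ('d')
  [10] 7/12 → 0 ('')
  [11] 12/6 → 2 ('fd')
  [12] 6/0 → 0 ('')
  [13] 0/4 → 1 ('g')
  [14] 4/8 → 0 ('')
  [15] 8/11 → 1 ('h')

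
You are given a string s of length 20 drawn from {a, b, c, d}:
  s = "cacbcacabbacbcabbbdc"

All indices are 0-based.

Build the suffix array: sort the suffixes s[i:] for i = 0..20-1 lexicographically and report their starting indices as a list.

rank→(start, suffix):
  0 → (7, 'abbacbcabbbdc')
  1 → (14, 'abbbdc')
  2 → (5, 'acabbacbcabbbdc')
  3 → (10, 'acbcabbbdc')
  4 → (1, 'acbcacabbacbcabbbdc')
  5 → (9, 'bacbcabbbdc')
  6 → (8, 'bbacbcabbbdc')
  7 → (15, 'bbbdc')
  8 → (16, 'bbdc')
  9 → (12, 'bcabbbdc')
  10 → (3, 'bcacabbacbcabbbdc')
  11 → (17, 'bdc')
  12 → (19, 'c')
  13 → (6, 'cabbacbcabbbdc')
  14 → (13, 'cabbbdc')
  15 → (4, 'cacabbacbcabbbdc')
  16 → (0, 'cacbcacabbacbcabbbdc')
  17 → (11, 'cbcabbbdc')
  18 → (2, 'cbcacabbacbcabbbdc')
  19 → (18, 'dc')

[7, 14, 5, 10, 1, 9, 8, 15, 16, 12, 3, 17, 19, 6, 13, 4, 0, 11, 2, 18]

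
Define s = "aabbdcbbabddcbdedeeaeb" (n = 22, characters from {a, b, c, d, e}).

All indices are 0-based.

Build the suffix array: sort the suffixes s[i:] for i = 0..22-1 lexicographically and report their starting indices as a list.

[0, 1, 8, 19, 21, 7, 6, 2, 3, 9, 13, 5, 12, 4, 11, 10, 14, 16, 18, 20, 15, 17]

rank→(start, suffix):
  0 → (0, 'aabbdcbbabddcbdedeeaeb')
  1 → (1, 'abbdcbbabddcbdedeeaeb')
  2 → (8, 'abddcbdedeeaeb')
  3 → (19, 'aeb')
  4 → (21, 'b')
  5 → (7, 'babddcbdedeeaeb')
  6 → (6, 'bbabddcbdedeeaeb')
  7 → (2, 'bbdcbbabddcbdedeeaeb')
  8 → (3, 'bdcbbabddcbdedeeaeb')
  9 → (9, 'bddcbdedeeaeb')
  10 → (13, 'bdedeeaeb')
  11 → (5, 'cbbabddcbdedeeaeb')
  12 → (12, 'cbdedeeaeb')
  13 → (4, 'dcbbabddcbdedeeaeb')
  14 → (11, 'dcbdedeeaeb')
  15 → (10, 'ddcbdedeeaeb')
  16 → (14, 'dedeeaeb')
  17 → (16, 'deeaeb')
  18 → (18, 'eaeb')
  19 → (20, 'eb')
  20 → (15, 'edeeaeb')
  21 → (17, 'eeaeb')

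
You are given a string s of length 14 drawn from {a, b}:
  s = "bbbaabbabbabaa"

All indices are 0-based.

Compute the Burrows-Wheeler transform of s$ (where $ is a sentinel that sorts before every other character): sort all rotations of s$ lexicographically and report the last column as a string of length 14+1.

rank  rotation         last
    0  $bbbaabbabbabaa  a
    1  a$bbbaabbabbaba  a
    2  aa$bbbaabbabbab  b
    3  aabbabbabaa$bbb  b
    4  abaa$bbbaabbabb  b
    5  abbabaa$bbbaabb  b
    6  abbabbabaa$bbba  a
    7  baa$bbbaabbabba  a
    8  baabbabbabaa$bb  b
    9  babaa$bbbaabbab  b
   10  babbabaa$bbbaab  b
   11  bbaabbabbabaa$b  b
   12  bbabaa$bbbaabba  a
   13  bbabbabaa$bbbaa  a
   14  bbbaabbabbabaa$  $

aabbbbaabbbbaa$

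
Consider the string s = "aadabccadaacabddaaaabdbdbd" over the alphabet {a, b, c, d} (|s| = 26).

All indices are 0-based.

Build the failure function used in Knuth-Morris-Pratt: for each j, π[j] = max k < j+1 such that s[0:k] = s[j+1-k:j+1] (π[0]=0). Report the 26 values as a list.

[0, 1, 0, 1, 0, 0, 0, 1, 0, 1, 2, 0, 1, 0, 0, 0, 1, 2, 2, 2, 0, 0, 0, 0, 0, 0]

π[0] = 0
j=1 s[j]='a': π[1]=1 (border 'a')
j=2 s[j]='d': k: 1→0; π[2]=0 (border '')
j=3 s[j]='a': π[3]=1 (border 'a')
j=4 s[j]='b': k: 1→0; π[4]=0 (border '')
j=5 s[j]='c': π[5]=0 (border '')
j=6 s[j]='c': π[6]=0 (border '')
j=7 s[j]='a': π[7]=1 (border 'a')
j=8 s[j]='d': k: 1→0; π[8]=0 (border '')
j=9 s[j]='a': π[9]=1 (border 'a')
j=10 s[j]='a': π[10]=2 (border 'aa')
j=11 s[j]='c': k: 2→1→0; π[11]=0 (border '')
j=12 s[j]='a': π[12]=1 (border 'a')
j=13 s[j]='b': k: 1→0; π[13]=0 (border '')
j=14 s[j]='d': π[14]=0 (border '')
j=15 s[j]='d': π[15]=0 (border '')
j=16 s[j]='a': π[16]=1 (border 'a')
j=17 s[j]='a': π[17]=2 (border 'aa')
j=18 s[j]='a': k: 2→1; π[18]=2 (border 'aa')
j=19 s[j]='a': k: 2→1; π[19]=2 (border 'aa')
j=20 s[j]='b': k: 2→1→0; π[20]=0 (border '')
j=21 s[j]='d': π[21]=0 (border '')
j=22 s[j]='b': π[22]=0 (border '')
j=23 s[j]='d': π[23]=0 (border '')
j=24 s[j]='b': π[24]=0 (border '')
j=25 s[j]='d': π[25]=0 (border '')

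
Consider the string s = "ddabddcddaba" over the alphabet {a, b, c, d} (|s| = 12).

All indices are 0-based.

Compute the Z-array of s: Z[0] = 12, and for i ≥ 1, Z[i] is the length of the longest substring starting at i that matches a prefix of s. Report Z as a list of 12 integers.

Z[0]=12
i=1: i≥r, start 0; Z[1]=1 scan→box=[1,2)
i=2: i≥r, start 0; Z[2]=0
i=3: i≥r, start 0; Z[3]=0
i=4: i≥r, start 0; Z[4]=2 scan→box=[4,6)
i=5: min(r-i=1, Z[1]=1)=1; Z[5]=1
i=6: i≥r, start 0; Z[6]=0
i=7: i≥r, start 0; Z[7]=4 scan→box=[7,11)
i=8: min(r-i=3, Z[1]=1)=1; Z[8]=1
i=9: min(r-i=2, Z[2]=0)=0; Z[9]=0
i=10: min(r-i=1, Z[3]=0)=0; Z[10]=0
i=11: i≥r, start 0; Z[11]=0

[12, 1, 0, 0, 2, 1, 0, 4, 1, 0, 0, 0]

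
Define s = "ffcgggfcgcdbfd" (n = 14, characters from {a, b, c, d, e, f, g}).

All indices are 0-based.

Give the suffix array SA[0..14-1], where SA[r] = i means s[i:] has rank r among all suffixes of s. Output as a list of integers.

rank→(start, suffix):
  0 → (11, 'bfd')
  1 → (9, 'cdbfd')
  2 → (7, 'cgcdbfd')
  3 → (2, 'cgggfcgcdbfd')
  4 → (13, 'd')
  5 → (10, 'dbfd')
  6 → (6, 'fcgcdbfd')
  7 → (1, 'fcgggfcgcdbfd')
  8 → (12, 'fd')
  9 → (0, 'ffcgggfcgcdbfd')
  10 → (8, 'gcdbfd')
  11 → (5, 'gfcgcdbfd')
  12 → (4, 'ggfcgcdbfd')
  13 → (3, 'gggfcgcdbfd')

[11, 9, 7, 2, 13, 10, 6, 1, 12, 0, 8, 5, 4, 3]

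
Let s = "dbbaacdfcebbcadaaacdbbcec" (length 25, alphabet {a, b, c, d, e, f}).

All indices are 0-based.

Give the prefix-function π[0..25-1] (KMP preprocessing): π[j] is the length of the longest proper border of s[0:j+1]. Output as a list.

π[0] = 0
j=1 s[j]='b': π[1]=0 (border '')
j=2 s[j]='b': π[2]=0 (border '')
j=3 s[j]='a': π[3]=0 (border '')
j=4 s[j]='a': π[4]=0 (border '')
j=5 s[j]='c': π[5]=0 (border '')
j=6 s[j]='d': π[6]=1 (border 'd')
j=7 s[j]='f': k: 1→0; π[7]=0 (border '')
j=8 s[j]='c': π[8]=0 (border '')
j=9 s[j]='e': π[9]=0 (border '')
j=10 s[j]='b': π[10]=0 (border '')
j=11 s[j]='b': π[11]=0 (border '')
j=12 s[j]='c': π[12]=0 (border '')
j=13 s[j]='a': π[13]=0 (border '')
j=14 s[j]='d': π[14]=1 (border 'd')
j=15 s[j]='a': k: 1→0; π[15]=0 (border '')
j=16 s[j]='a': π[16]=0 (border '')
j=17 s[j]='a': π[17]=0 (border '')
j=18 s[j]='c': π[18]=0 (border '')
j=19 s[j]='d': π[19]=1 (border 'd')
j=20 s[j]='b': π[20]=2 (border 'db')
j=21 s[j]='b': π[21]=3 (border 'dbb')
j=22 s[j]='c': k: 3→0; π[22]=0 (border '')
j=23 s[j]='e': π[23]=0 (border '')
j=24 s[j]='c': π[24]=0 (border '')

[0, 0, 0, 0, 0, 0, 1, 0, 0, 0, 0, 0, 0, 0, 1, 0, 0, 0, 0, 1, 2, 3, 0, 0, 0]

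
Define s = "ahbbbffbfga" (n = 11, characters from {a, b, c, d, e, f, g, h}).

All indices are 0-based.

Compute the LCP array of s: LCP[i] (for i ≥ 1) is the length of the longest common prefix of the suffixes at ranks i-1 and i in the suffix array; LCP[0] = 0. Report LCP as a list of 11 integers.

sorted suffixes:
  #0 SA[0]=10  'a'
  #1 SA[1]=0  'ahbbbffbfga'
  #2 SA[2]=2  'bbbffbfga'
  #3 SA[3]=3  'bbffbfga'
  #4 SA[4]=4  'bffbfga'
  #5 SA[5]=7  'bfga'
  #6 SA[6]=6  'fbfga'
  #7 SA[7]=5  'ffbfga'
  #8 SA[8]=8  'fga'
  #9 SA[9]=9  'ga'
  #10 SA[10]=1  'hbbbffbfga'

SA = [10, 0, 2, 3, 4, 7, 6, 5, 8, 9, 1]
rank  pair      lcp
   1  s[10:],s[0:]  1  'a'
   2  s[0:],s[2:]  0  ''
   3  s[2:],s[3:]  2  'bb'
   4  s[3:],s[4:]  1  'b'
   5  s[4:],s[7:]  2  'bf'
   6  s[7:],s[6:]  0  ''
   7  s[6:],s[5:]  1  'f'
   8  s[5:],s[8:]  1  'f'
   9  s[8:],s[9:]  0  ''
  10  s[9:],s[1:]  0  ''

[0, 1, 0, 2, 1, 2, 0, 1, 1, 0, 0]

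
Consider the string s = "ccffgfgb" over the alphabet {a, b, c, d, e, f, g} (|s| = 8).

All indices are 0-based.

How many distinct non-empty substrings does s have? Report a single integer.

rank | idx | suffix
   0 |   7 | b
   1 |   0 | ccffgfgb
   2 |   1 | cffgfgb
   3 |   2 | ffgfgb
   4 |   5 | fgb
   5 |   3 | fgfgb
   6 |   6 | gb
   7 |   4 | gfgb

SA = [7, 0, 1, 2, 5, 3, 6, 4]
i: (SA[i-1],SA[i]) lcp shared
  1: (7,0) 0 ''
  2: (0,1) 1 'c'
  3: (1,2) 0 ''
  4: (2,5) 1 'f'
  5: (5,3) 2 'fg'
  6: (3,6) 0 ''
  7: (6,4) 1 'g'

n(n+1)/2 = 8·9/2 = 36
Σ LCP = 0 + 0 + 1 + 0 + 1 + 2 + 0 + 1 = 5
distinct = 36 − 5 = 31

31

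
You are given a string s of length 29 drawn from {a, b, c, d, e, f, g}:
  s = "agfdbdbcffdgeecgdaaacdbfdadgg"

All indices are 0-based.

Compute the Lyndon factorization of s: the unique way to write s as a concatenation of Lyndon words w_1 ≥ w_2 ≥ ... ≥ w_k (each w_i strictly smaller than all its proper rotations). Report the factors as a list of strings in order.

["agfdbdbcffdgeecgd", "aaacdbfdadgg"]

emit factor 1: 'agfdbdbcffdgeecgd' (i=0, period=17)
emit factor 2: 'aaacdbfdadgg' (i=17, period=12)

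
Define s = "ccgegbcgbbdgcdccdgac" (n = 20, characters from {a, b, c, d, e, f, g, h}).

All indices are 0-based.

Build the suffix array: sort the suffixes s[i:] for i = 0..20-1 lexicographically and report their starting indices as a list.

rank→(start, suffix):
  0 → (18, 'ac')
  1 → (8, 'bbdgcdccdgac')
  2 → (5, 'bcgbbdgcdccdgac')
  3 → (9, 'bdgcdccdgac')
  4 → (19, 'c')
  5 → (14, 'ccdgac')
  6 → (0, 'ccgegbcgbbdgcdccdgac')
  7 → (12, 'cdccdgac')
  8 → (15, 'cdgac')
  9 → (6, 'cgbbdgcdccdgac')
  10 → (1, 'cgegbcgbbdgcdccdgac')
  11 → (13, 'dccdgac')
  12 → (16, 'dgac')
  13 → (10, 'dgcdccdgac')
  14 → (3, 'egbcgbbdgcdccdgac')
  15 → (17, 'gac')
  16 → (7, 'gbbdgcdccdgac')
  17 → (4, 'gbcgbbdgcdccdgac')
  18 → (11, 'gcdccdgac')
  19 → (2, 'gegbcgbbdgcdccdgac')

[18, 8, 5, 9, 19, 14, 0, 12, 15, 6, 1, 13, 16, 10, 3, 17, 7, 4, 11, 2]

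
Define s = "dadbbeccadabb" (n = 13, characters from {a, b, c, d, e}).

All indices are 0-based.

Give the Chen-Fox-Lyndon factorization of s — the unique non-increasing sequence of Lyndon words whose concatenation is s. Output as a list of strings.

["d", "adbbecc", "ad", "abb"]

emit factor 1: 'd' (i=0, period=1)
emit factor 2: 'adbbecc' (i=1, period=7)
emit factor 3: 'ad' (i=8, period=2)
emit factor 4: 'abb' (i=10, period=3)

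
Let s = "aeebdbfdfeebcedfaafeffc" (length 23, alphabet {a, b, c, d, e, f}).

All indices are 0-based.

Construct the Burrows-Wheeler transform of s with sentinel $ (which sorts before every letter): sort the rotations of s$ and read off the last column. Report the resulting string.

rank  rotation                  last
    0  $aeebdbfdfeebcedfaafeffc  c
    1  aafeffc$aeebdbfdfeebcedf  f
    2  aeebdbfdfeebcedfaafeffc$  $
    3  afeffc$aeebdbfdfeebcedfa  a
    4  bcedfaafeffc$aeebdbfdfee  e
    5  bdbfdfeebcedfaafeffc$aee  e
    6  bfdfeebcedfaafeffc$aeebd  d
    7  c$aeebdbfdfeebcedfaafeff  f
    8  cedfaafeffc$aeebdbfdfeeb  b
    9  dbfdfeebcedfaafeffc$aeeb  b
   10  dfaafeffc$aeebdbfdfeebce  e
   11  dfeebcedfaafeffc$aeebdbf  f
   12  ebcedfaafeffc$aeebdbfdfe  e
   13  ebdbfdfeebcedfaafeffc$ae  e
   14  edfaafeffc$aeebdbfdfeebc  c
   15  eebcedfaafeffc$aeebdbfdf  f
   16  eebdbfdfeebcedfaafeffc$a  a
   17  effc$aeebdbfdfeebcedfaaf  f
   18  faafeffc$aeebdbfdfeebced  d
   19  fc$aeebdbfdfeebcedfaafef  f
   20  fdfeebcedfaafeffc$aeebdb  b
   21  feebcedfaafeffc$aeebdbfd  d
   22  feffc$aeebdbfdfeebcedfaa  a
   23  ffc$aeebdbfdfeebcedfaafe  e

cf$aeedfbbefeecfafdfbdae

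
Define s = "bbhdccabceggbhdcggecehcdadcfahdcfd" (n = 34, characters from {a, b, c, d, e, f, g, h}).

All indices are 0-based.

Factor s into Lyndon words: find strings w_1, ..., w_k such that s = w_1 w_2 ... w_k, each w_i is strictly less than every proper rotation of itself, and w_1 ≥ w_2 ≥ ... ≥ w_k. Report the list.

emit factor 1: 'bbhdcc' (i=0, period=6)
emit factor 2: 'abceggbhdcggecehcdadcfahdcfd' (i=6, period=28)

["bbhdcc", "abceggbhdcggecehcdadcfahdcfd"]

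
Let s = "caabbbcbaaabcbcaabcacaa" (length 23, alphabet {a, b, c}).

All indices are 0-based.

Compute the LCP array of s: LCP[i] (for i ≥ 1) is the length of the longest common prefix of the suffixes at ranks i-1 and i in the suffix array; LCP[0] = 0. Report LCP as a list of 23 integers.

[0, 1, 2, 2, 3, 4, 1, 2, 3, 1, 0, 1, 2, 1, 3, 2, 3, 0, 3, 4, 2, 1, 2]

rank→(start, suffix):
  0 → (22, 'a')
  1 → (21, 'aa')
  2 → (8, 'aaabcbcaabcacaa')
  3 → (1, 'aabbbcbaaabcbcaabcacaa')
  4 → (15, 'aabcacaa')
  5 → (9, 'aabcbcaabcacaa')
  6 → (2, 'abbbcbaaabcbcaabcacaa')
  7 → (16, 'abcacaa')
  8 → (10, 'abcbcaabcacaa')
  9 → (19, 'acaa')
  10 → (7, 'baaabcbcaabcacaa')
  11 → (3, 'bbbcbaaabcbcaabcacaa')
  12 → (4, 'bbcbaaabcbcaabcacaa')
  13 → (13, 'bcaabcacaa')
  14 → (17, 'bcacaa')
  15 → (5, 'bcbaaabcbcaabcacaa')
  16 → (11, 'bcbcaabcacaa')
  17 → (20, 'caa')
  18 → (0, 'caabbbcbaaabcbcaabcacaa')
  19 → (14, 'caabcacaa')
  20 → (18, 'cacaa')
  21 → (6, 'cbaaabcbcaabcacaa')
  22 → (12, 'cbcaabcacaa')

SA = [22, 21, 8, 1, 15, 9, 2, 16, 10, 19, 7, 3, 4, 13, 17, 5, 11, 20, 0, 14, 18, 6, 12]
i: (SA[i-1],SA[i]) lcp shared
  1: (22,21) 1 'a'
  2: (21,8) 2 'aa'
  3: (8,1) 2 'aa'
  4: (1,15) 3 'aab'
  5: (15,9) 4 'aabc'
  6: (9,2) 1 'a'
  7: (2,16) 2 'ab'
  8: (16,10) 3 'abc'
  9: (10,19) 1 'a'
  10: (19,7) 0 ''
  11: (7,3) 1 'b'
  12: (3,4) 2 'bb'
  13: (4,13) 1 'b'
  14: (13,17) 3 'bca'
  15: (17,5) 2 'bc'
  16: (5,11) 3 'bcb'
  17: (11,20) 0 ''
  18: (20,0) 3 'caa'
  19: (0,14) 4 'caab'
  20: (14,18) 2 'ca'
  21: (18,6) 1 'c'
  22: (6,12) 2 'cb'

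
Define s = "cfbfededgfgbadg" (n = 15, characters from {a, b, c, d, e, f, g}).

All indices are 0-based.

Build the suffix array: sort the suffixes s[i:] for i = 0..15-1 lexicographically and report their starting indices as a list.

rank→(start, suffix):
  0 → (12, 'adg')
  1 → (11, 'badg')
  2 → (2, 'bfededgfgbadg')
  3 → (0, 'cfbfededgfgbadg')
  4 → (5, 'dedgfgbadg')
  5 → (13, 'dg')
  6 → (7, 'dgfgbadg')
  7 → (4, 'ededgfgbadg')
  8 → (6, 'edgfgbadg')
  9 → (1, 'fbfededgfgbadg')
  10 → (3, 'fededgfgbadg')
  11 → (9, 'fgbadg')
  12 → (14, 'g')
  13 → (10, 'gbadg')
  14 → (8, 'gfgbadg')

[12, 11, 2, 0, 5, 13, 7, 4, 6, 1, 3, 9, 14, 10, 8]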